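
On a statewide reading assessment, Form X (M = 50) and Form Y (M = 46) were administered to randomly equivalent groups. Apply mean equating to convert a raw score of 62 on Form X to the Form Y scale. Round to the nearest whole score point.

58

Mean equating: y = x + (M_Y − M_X) = 62 + (46 − 50) = 58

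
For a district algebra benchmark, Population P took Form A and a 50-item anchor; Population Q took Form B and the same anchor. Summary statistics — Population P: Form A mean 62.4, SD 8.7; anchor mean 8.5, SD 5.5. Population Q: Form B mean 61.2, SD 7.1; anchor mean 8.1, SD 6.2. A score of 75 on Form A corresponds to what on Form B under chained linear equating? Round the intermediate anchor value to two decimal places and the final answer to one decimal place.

70.8

Form A → anchor (Population P): v = (5.5/8.7)(75 − 62.4) + 8.5 = 16.47
anchor → Form B (Population Q): y = (7.1/6.2)(16.47 − 8.1) + 61.2 = 70.8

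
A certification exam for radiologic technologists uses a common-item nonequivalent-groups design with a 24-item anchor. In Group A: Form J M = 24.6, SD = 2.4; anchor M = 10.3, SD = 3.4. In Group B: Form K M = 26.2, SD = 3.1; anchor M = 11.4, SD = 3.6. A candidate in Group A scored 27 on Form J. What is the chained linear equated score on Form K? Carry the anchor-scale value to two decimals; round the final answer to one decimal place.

Form J → anchor (Group A): v = (3.4/2.4)(27 − 24.6) + 10.3 = 13.70
anchor → Form K (Group B): y = (3.1/3.6)(13.70 − 11.4) + 26.2 = 28.2

28.2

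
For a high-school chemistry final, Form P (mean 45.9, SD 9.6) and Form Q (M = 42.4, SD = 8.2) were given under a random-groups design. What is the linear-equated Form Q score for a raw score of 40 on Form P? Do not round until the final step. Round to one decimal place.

Linear equating: y = (SD_Y/SD_X)(x − M_X) + M_Y
y = (8.2/9.6)(40 − 45.9) + 42.4
y = 0.854167 × -5.9 + 42.4 = -5.0396 + 42.4 = 37.4

37.4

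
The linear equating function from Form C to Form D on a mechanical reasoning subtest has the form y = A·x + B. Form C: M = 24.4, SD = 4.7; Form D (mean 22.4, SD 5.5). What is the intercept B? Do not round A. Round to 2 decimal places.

A = SD_Y / SD_X = 5.5 / 4.7 = 1.170213
B = M_Y − A·M_X = 22.4 − 1.170213 × 24.4 = -6.15

-6.15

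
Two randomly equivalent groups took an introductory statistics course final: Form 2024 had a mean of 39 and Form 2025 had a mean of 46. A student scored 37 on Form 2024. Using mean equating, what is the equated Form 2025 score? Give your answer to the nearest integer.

Mean equating: y = x + (M_Y − M_X) = 37 + (46 − 39) = 44

44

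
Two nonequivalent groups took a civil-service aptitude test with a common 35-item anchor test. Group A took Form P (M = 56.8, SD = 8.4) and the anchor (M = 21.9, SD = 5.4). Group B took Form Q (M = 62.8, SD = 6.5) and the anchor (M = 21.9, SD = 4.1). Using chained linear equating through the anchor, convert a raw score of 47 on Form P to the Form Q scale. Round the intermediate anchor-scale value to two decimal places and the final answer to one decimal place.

52.8

Form P → anchor (Group A): v = (5.4/8.4)(47 − 56.8) + 21.9 = 15.60
anchor → Form Q (Group B): y = (6.5/4.1)(15.60 − 21.9) + 62.8 = 52.8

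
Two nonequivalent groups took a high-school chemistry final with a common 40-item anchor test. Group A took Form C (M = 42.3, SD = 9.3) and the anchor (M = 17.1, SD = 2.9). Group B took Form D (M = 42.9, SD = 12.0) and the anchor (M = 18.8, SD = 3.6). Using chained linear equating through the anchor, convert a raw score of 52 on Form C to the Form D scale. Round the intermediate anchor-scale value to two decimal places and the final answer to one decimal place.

Form C → anchor (Group A): v = (2.9/9.3)(52 − 42.3) + 17.1 = 20.12
anchor → Form D (Group B): y = (12.0/3.6)(20.12 − 18.8) + 42.9 = 47.3

47.3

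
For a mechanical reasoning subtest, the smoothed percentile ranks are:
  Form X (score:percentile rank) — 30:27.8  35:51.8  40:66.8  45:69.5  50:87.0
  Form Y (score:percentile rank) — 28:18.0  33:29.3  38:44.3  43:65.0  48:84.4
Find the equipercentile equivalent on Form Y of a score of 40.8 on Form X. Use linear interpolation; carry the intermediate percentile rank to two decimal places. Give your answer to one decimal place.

43.6

PR of 40.8 on Form X: 66.8 + (40.8 − 40)/(45 − 40) × (69.5 − 66.8) = 67.23
On Form Y, PR 67.23 falls between score 43 (PR 65.0) and 48 (PR 84.4).
Interpolate: 43 + (67.23 − 65.0)/(84.4 − 65.0) × (48 − 43) = 43.6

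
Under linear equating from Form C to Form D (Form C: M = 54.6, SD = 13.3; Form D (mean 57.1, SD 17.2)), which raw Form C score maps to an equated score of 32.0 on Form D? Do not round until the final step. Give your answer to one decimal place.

Invert y = (SD_Y/SD_X)(x − M_X) + M_Y:
x = (SD_X/SD_Y)(y − M_Y) + M_X = (13.3/17.2)(32.0 − 57.1) + 54.6
x = 0.773256 × -25.100 + 54.6 = 35.2

35.2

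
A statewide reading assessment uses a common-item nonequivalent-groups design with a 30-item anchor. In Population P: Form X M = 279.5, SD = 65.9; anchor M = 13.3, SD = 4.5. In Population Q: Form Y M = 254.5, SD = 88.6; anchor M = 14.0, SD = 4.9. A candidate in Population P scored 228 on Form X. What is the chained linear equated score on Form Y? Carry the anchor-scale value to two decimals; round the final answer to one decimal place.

Form X → anchor (Population P): v = (4.5/65.9)(228 − 279.5) + 13.3 = 9.78
anchor → Form Y (Population Q): y = (88.6/4.9)(9.78 − 14.0) + 254.5 = 178.2

178.2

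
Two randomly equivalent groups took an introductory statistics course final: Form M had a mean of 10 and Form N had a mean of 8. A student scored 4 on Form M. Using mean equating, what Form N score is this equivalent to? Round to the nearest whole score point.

Mean equating: y = x + (M_Y − M_X) = 4 + (8 − 10) = 2

2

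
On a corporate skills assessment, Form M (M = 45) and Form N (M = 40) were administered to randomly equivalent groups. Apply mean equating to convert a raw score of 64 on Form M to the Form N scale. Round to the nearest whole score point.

59

Mean equating: y = x + (M_Y − M_X) = 64 + (40 − 45) = 59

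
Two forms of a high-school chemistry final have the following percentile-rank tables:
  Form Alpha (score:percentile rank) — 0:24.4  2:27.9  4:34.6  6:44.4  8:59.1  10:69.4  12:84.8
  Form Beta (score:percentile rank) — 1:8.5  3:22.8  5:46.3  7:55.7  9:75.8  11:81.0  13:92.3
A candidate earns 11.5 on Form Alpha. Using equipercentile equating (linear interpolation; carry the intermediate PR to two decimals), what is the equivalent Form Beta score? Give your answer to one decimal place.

11.0

PR of 11.5 on Form Alpha: 69.4 + (11.5 − 10)/(12 − 10) × (84.8 − 69.4) = 80.95
On Form Beta, PR 80.95 falls between score 9 (PR 75.8) and 11 (PR 81.0).
Interpolate: 9 + (80.95 − 75.8)/(81.0 − 75.8) × (11 − 9) = 11.0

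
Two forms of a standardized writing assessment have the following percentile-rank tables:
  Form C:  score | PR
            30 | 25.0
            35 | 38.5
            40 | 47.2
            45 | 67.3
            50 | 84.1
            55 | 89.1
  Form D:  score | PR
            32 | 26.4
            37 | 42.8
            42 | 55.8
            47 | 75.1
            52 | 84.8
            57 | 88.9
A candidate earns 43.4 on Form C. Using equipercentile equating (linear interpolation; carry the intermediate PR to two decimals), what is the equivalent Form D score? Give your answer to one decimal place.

43.3

PR of 43.4 on Form C: 47.2 + (43.4 − 40)/(45 − 40) × (67.3 − 47.2) = 60.87
On Form D, PR 60.87 falls between score 42 (PR 55.8) and 47 (PR 75.1).
Interpolate: 42 + (60.87 − 55.8)/(75.1 − 55.8) × (47 − 42) = 43.3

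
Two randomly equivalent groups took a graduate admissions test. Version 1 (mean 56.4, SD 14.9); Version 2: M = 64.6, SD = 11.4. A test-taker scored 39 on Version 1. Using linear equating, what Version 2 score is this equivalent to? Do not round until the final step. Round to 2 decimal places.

Linear equating: y = (SD_Y/SD_X)(x − M_X) + M_Y
y = (11.4/14.9)(39 − 56.4) + 64.6
y = 0.765101 × -17.4 + 64.6 = -13.3128 + 64.6 = 51.29

51.29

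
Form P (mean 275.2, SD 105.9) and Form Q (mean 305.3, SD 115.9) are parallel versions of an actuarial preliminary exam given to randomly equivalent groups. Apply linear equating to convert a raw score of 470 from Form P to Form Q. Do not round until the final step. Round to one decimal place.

Linear equating: y = (SD_Y/SD_X)(x − M_X) + M_Y
y = (115.9/105.9)(470 − 275.2) + 305.3
y = 1.094429 × 194.8 + 305.3 = 213.1947 + 305.3 = 518.5

518.5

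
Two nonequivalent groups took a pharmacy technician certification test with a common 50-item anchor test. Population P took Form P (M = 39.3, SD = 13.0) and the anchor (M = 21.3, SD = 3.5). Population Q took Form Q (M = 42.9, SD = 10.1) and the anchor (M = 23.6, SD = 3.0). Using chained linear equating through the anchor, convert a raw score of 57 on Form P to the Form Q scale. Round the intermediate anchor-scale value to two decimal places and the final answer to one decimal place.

Form P → anchor (Population P): v = (3.5/13.0)(57 − 39.3) + 21.3 = 26.07
anchor → Form Q (Population Q): y = (10.1/3.0)(26.07 − 23.6) + 42.9 = 51.2

51.2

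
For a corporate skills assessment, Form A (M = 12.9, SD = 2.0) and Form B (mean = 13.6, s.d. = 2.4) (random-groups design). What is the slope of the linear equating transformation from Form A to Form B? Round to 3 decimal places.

A = SD_Y / SD_X = 2.4 / 2.0 = 1.200

1.200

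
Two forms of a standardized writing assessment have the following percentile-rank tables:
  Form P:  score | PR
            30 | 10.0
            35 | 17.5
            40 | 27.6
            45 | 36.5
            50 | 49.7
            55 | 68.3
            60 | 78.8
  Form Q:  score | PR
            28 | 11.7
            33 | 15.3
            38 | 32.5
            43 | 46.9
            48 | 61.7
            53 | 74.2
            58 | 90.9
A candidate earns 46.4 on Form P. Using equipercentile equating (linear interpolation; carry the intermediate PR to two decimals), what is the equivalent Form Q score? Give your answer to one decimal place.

PR of 46.4 on Form P: 36.5 + (46.4 − 45)/(50 − 45) × (49.7 − 36.5) = 40.20
On Form Q, PR 40.20 falls between score 38 (PR 32.5) and 43 (PR 46.9).
Interpolate: 38 + (40.20 − 32.5)/(46.9 − 32.5) × (43 − 38) = 40.7

40.7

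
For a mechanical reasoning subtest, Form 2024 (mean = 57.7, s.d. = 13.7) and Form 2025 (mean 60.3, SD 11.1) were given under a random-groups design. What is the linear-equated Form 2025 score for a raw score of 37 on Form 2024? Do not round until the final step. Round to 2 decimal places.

Linear equating: y = (SD_Y/SD_X)(x − M_X) + M_Y
y = (11.1/13.7)(37 − 57.7) + 60.3
y = 0.810219 × -20.7 + 60.3 = -16.7715 + 60.3 = 43.53

43.53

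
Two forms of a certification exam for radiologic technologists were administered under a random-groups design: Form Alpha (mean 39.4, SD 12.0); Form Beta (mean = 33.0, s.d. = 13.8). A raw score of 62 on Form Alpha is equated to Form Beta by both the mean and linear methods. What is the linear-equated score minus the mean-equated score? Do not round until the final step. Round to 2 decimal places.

Mean-equated: 62 + (33.0 − 39.4) = 55.60
Linear-equated: (13.8/12.0)(62 − 39.4) + 33.0 = 58.990
Difference = 58.990 − 55.60 = 3.39

3.39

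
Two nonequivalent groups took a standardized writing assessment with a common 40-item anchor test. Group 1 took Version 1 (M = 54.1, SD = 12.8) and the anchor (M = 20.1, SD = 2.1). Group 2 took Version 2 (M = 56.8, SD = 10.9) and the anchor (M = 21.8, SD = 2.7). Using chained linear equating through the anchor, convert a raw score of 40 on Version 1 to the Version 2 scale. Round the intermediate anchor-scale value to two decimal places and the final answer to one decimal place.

Version 1 → anchor (Group 1): v = (2.1/12.8)(40 − 54.1) + 20.1 = 17.79
anchor → Version 2 (Group 2): y = (10.9/2.7)(17.79 − 21.8) + 56.8 = 40.6

40.6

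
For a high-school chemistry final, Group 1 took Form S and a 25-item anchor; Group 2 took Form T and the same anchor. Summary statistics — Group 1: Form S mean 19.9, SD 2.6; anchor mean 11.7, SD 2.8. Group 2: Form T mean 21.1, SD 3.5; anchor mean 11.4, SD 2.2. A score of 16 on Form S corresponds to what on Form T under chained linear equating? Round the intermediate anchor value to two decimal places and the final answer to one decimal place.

Form S → anchor (Group 1): v = (2.8/2.6)(16 − 19.9) + 11.7 = 7.50
anchor → Form T (Group 2): y = (3.5/2.2)(7.50 − 11.4) + 21.1 = 14.9

14.9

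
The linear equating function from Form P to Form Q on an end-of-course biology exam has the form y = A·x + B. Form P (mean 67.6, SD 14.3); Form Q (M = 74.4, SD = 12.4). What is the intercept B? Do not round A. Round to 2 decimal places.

A = SD_Y / SD_X = 12.4 / 14.3 = 0.867133
B = M_Y − A·M_X = 74.4 − 0.867133 × 67.6 = 15.78

15.78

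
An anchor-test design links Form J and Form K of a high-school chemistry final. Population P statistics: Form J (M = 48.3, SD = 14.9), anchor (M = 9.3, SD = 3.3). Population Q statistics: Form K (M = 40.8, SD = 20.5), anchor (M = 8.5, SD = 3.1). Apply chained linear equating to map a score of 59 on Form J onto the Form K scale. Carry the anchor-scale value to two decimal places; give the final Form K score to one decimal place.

Form J → anchor (Population P): v = (3.3/14.9)(59 − 48.3) + 9.3 = 11.67
anchor → Form K (Population Q): y = (20.5/3.1)(11.67 − 8.5) + 40.8 = 61.8

61.8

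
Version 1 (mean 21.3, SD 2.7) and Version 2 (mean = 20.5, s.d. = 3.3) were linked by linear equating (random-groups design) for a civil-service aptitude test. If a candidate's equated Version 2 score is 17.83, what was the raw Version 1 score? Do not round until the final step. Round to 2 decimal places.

19.12

Invert y = (SD_Y/SD_X)(x − M_X) + M_Y:
x = (SD_X/SD_Y)(y − M_Y) + M_X = (2.7/3.3)(17.83 − 20.5) + 21.3
x = 0.818182 × -2.670 + 21.3 = 19.12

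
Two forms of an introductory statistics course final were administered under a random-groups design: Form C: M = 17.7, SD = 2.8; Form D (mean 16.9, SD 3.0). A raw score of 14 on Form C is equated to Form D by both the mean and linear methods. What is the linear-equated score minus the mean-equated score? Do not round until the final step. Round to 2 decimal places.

Mean-equated: 14 + (16.9 − 17.7) = 13.20
Linear-equated: (3.0/2.8)(14 − 17.7) + 16.9 = 12.936
Difference = 12.936 − 13.20 = -0.26

-0.26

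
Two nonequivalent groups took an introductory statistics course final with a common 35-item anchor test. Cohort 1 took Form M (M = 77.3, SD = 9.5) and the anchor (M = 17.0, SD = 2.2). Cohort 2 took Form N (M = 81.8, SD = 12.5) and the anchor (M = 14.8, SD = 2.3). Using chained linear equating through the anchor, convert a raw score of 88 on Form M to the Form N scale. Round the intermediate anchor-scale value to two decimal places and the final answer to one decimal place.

107.2

Form M → anchor (Cohort 1): v = (2.2/9.5)(88 − 77.3) + 17.0 = 19.48
anchor → Form N (Cohort 2): y = (12.5/2.3)(19.48 − 14.8) + 81.8 = 107.2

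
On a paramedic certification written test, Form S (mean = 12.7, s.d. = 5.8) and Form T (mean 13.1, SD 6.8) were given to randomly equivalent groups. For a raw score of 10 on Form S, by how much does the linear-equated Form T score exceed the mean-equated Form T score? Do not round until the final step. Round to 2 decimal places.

-0.47

Mean-equated: 10 + (13.1 − 12.7) = 10.40
Linear-equated: (6.8/5.8)(10 − 12.7) + 13.1 = 9.934
Difference = 9.934 − 10.40 = -0.47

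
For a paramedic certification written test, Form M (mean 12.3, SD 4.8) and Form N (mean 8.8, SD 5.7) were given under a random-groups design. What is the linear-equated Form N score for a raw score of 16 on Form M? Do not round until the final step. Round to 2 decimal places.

Linear equating: y = (SD_Y/SD_X)(x − M_X) + M_Y
y = (5.7/4.8)(16 − 12.3) + 8.8
y = 1.187500 × 3.7 + 8.8 = 4.3937 + 8.8 = 13.19

13.19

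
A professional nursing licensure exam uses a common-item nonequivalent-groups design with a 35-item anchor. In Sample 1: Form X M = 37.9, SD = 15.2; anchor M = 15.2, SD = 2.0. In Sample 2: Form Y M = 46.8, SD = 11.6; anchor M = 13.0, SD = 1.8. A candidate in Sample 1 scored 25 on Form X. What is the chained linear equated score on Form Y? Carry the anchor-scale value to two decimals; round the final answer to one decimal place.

50.0

Form X → anchor (Sample 1): v = (2.0/15.2)(25 − 37.9) + 15.2 = 13.50
anchor → Form Y (Sample 2): y = (11.6/1.8)(13.50 − 13.0) + 46.8 = 50.0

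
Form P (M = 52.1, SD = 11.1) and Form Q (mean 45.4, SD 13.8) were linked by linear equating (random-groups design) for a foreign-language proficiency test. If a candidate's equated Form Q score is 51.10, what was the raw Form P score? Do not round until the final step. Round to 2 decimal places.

Invert y = (SD_Y/SD_X)(x − M_X) + M_Y:
x = (SD_X/SD_Y)(y − M_Y) + M_X = (11.1/13.8)(51.10 − 45.4) + 52.1
x = 0.804348 × 5.700 + 52.1 = 56.68

56.68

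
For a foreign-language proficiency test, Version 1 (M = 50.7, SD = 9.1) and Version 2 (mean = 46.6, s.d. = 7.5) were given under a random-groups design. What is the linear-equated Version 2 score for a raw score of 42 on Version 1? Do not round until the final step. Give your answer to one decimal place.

39.4

Linear equating: y = (SD_Y/SD_X)(x − M_X) + M_Y
y = (7.5/9.1)(42 − 50.7) + 46.6
y = 0.824176 × -8.7 + 46.6 = -7.1703 + 46.6 = 39.4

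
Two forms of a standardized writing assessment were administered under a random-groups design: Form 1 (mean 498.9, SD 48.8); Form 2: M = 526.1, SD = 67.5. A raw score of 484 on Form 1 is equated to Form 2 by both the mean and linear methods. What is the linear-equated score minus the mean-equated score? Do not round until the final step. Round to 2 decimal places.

Mean-equated: 484 + (526.1 − 498.9) = 511.20
Linear-equated: (67.5/48.8)(484 − 498.9) + 526.1 = 505.490
Difference = 505.490 − 511.20 = -5.71

-5.71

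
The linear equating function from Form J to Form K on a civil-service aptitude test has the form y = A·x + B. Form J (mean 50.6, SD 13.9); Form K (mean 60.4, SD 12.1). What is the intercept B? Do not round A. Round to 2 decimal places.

A = SD_Y / SD_X = 12.1 / 13.9 = 0.870504
B = M_Y − A·M_X = 60.4 − 0.870504 × 50.6 = 16.35

16.35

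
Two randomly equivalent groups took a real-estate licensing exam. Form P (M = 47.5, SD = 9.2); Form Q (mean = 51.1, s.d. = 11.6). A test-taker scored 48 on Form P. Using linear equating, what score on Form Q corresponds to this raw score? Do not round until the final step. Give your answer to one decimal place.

Linear equating: y = (SD_Y/SD_X)(x − M_X) + M_Y
y = (11.6/9.2)(48 − 47.5) + 51.1
y = 1.260870 × 0.5 + 51.1 = 0.6304 + 51.1 = 51.7

51.7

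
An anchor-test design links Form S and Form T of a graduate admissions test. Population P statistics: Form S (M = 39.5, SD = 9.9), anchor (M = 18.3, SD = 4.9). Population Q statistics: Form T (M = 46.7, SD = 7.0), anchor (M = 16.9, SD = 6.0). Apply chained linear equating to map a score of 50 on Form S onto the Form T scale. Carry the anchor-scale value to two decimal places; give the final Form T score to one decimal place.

Form S → anchor (Population P): v = (4.9/9.9)(50 − 39.5) + 18.3 = 23.50
anchor → Form T (Population Q): y = (7.0/6.0)(23.50 − 16.9) + 46.7 = 54.4

54.4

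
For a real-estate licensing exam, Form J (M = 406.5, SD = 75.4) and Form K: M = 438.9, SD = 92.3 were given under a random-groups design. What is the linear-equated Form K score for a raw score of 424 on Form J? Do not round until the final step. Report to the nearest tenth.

460.3

Linear equating: y = (SD_Y/SD_X)(x − M_X) + M_Y
y = (92.3/75.4)(424 − 406.5) + 438.9
y = 1.224138 × 17.5 + 438.9 = 21.4224 + 438.9 = 460.3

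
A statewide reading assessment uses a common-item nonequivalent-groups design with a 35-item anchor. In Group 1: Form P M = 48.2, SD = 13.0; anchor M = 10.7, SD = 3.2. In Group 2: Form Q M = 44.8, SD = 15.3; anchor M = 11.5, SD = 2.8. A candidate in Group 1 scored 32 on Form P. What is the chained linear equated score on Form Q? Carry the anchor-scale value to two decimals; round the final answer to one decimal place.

18.6

Form P → anchor (Group 1): v = (3.2/13.0)(32 − 48.2) + 10.7 = 6.71
anchor → Form Q (Group 2): y = (15.3/2.8)(6.71 − 11.5) + 44.8 = 18.6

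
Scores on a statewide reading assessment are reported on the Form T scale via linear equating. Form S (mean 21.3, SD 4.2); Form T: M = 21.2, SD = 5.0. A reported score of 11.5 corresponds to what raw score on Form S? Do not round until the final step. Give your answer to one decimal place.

13.2

Invert y = (SD_Y/SD_X)(x − M_X) + M_Y:
x = (SD_X/SD_Y)(y − M_Y) + M_X = (4.2/5.0)(11.5 − 21.2) + 21.3
x = 0.840000 × -9.700 + 21.3 = 13.2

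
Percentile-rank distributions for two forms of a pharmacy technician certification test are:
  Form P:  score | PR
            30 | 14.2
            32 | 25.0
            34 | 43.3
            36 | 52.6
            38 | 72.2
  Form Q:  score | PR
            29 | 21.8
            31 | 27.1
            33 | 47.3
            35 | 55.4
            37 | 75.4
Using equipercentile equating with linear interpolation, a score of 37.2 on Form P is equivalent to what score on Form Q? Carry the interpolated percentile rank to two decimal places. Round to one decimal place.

PR of 37.2 on Form P: 52.6 + (37.2 − 36)/(38 − 36) × (72.2 − 52.6) = 64.36
On Form Q, PR 64.36 falls between score 35 (PR 55.4) and 37 (PR 75.4).
Interpolate: 35 + (64.36 − 55.4)/(75.4 − 55.4) × (37 − 35) = 35.9

35.9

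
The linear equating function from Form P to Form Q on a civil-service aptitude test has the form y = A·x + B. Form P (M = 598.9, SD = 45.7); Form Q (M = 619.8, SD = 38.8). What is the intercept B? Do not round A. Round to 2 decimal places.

A = SD_Y / SD_X = 38.8 / 45.7 = 0.849015
B = M_Y − A·M_X = 619.8 − 0.849015 × 598.9 = 111.32

111.32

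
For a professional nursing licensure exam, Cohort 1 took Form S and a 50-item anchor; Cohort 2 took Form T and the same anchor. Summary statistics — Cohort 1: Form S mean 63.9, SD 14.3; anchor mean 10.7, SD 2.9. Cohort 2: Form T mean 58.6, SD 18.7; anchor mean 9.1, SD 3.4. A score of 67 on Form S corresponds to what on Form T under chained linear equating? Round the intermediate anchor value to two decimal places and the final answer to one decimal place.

70.9

Form S → anchor (Cohort 1): v = (2.9/14.3)(67 − 63.9) + 10.7 = 11.33
anchor → Form T (Cohort 2): y = (18.7/3.4)(11.33 − 9.1) + 58.6 = 70.9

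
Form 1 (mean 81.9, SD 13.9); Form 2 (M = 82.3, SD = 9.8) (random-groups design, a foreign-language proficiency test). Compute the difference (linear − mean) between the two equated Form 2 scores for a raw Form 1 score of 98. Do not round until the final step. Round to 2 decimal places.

-4.75

Mean-equated: 98 + (82.3 − 81.9) = 98.40
Linear-equated: (9.8/13.9)(98 − 81.9) + 82.3 = 93.651
Difference = 93.651 − 98.40 = -4.75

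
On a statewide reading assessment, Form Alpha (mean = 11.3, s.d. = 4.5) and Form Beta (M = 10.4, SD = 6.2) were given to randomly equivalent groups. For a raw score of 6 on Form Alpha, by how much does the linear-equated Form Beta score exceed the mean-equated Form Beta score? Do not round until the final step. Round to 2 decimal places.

Mean-equated: 6 + (10.4 − 11.3) = 5.10
Linear-equated: (6.2/4.5)(6 − 11.3) + 10.4 = 3.098
Difference = 3.098 − 5.10 = -2.00

-2.00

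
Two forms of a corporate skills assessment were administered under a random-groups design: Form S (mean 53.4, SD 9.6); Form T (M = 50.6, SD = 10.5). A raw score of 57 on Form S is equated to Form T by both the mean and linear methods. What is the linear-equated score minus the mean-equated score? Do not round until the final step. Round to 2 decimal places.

Mean-equated: 57 + (50.6 − 53.4) = 54.20
Linear-equated: (10.5/9.6)(57 − 53.4) + 50.6 = 54.538
Difference = 54.538 − 54.20 = 0.34

0.34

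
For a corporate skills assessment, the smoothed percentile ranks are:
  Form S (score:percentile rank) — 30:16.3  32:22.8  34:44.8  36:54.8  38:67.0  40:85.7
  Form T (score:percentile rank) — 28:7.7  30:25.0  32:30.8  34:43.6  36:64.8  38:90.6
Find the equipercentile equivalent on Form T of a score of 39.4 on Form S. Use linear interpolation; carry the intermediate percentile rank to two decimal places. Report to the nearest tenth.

PR of 39.4 on Form S: 67.0 + (39.4 − 38)/(40 − 38) × (85.7 − 67.0) = 80.09
On Form T, PR 80.09 falls between score 36 (PR 64.8) and 38 (PR 90.6).
Interpolate: 36 + (80.09 − 64.8)/(90.6 − 64.8) × (38 − 36) = 37.2

37.2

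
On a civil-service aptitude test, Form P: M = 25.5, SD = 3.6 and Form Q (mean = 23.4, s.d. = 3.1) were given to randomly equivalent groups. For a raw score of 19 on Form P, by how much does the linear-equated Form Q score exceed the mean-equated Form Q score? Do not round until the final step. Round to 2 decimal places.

Mean-equated: 19 + (23.4 − 25.5) = 16.90
Linear-equated: (3.1/3.6)(19 − 25.5) + 23.4 = 17.803
Difference = 17.803 − 16.90 = 0.90

0.90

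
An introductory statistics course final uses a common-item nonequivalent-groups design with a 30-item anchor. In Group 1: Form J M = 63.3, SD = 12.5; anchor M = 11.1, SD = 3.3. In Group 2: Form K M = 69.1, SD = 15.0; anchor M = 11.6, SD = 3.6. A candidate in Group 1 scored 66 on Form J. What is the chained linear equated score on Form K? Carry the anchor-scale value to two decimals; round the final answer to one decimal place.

Form J → anchor (Group 1): v = (3.3/12.5)(66 − 63.3) + 11.1 = 11.81
anchor → Form K (Group 2): y = (15.0/3.6)(11.81 − 11.6) + 69.1 = 70.0

70.0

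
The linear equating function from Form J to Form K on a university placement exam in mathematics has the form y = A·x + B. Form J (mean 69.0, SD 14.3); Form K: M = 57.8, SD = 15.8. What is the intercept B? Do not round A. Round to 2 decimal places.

A = SD_Y / SD_X = 15.8 / 14.3 = 1.104895
B = M_Y − A·M_X = 57.8 − 1.104895 × 69.0 = -18.44

-18.44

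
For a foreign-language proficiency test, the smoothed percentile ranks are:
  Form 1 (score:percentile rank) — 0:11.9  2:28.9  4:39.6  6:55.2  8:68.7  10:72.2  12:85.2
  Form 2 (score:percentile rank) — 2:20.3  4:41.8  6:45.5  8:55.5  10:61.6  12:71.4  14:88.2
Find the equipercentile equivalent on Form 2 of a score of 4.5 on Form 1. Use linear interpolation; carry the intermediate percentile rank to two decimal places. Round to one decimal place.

PR of 4.5 on Form 1: 39.6 + (4.5 − 4)/(6 − 4) × (55.2 − 39.6) = 43.50
On Form 2, PR 43.50 falls between score 4 (PR 41.8) and 6 (PR 45.5).
Interpolate: 4 + (43.50 − 41.8)/(45.5 − 41.8) × (6 − 4) = 4.9

4.9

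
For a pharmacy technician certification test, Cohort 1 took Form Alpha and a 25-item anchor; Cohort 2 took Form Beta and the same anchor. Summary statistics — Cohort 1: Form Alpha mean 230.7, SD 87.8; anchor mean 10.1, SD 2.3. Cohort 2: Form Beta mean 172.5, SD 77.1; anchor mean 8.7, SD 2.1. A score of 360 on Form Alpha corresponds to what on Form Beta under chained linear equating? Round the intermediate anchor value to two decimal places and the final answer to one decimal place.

348.4

Form Alpha → anchor (Cohort 1): v = (2.3/87.8)(360 − 230.7) + 10.1 = 13.49
anchor → Form Beta (Cohort 2): y = (77.1/2.1)(13.49 − 8.7) + 172.5 = 348.4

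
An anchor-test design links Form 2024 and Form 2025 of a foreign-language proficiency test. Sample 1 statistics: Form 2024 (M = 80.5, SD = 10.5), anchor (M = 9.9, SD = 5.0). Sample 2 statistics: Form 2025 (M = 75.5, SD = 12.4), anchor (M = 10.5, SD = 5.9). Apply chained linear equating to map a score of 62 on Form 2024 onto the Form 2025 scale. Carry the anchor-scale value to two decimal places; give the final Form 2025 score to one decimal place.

55.7

Form 2024 → anchor (Sample 1): v = (5.0/10.5)(62 − 80.5) + 9.9 = 1.09
anchor → Form 2025 (Sample 2): y = (12.4/5.9)(1.09 − 10.5) + 75.5 = 55.7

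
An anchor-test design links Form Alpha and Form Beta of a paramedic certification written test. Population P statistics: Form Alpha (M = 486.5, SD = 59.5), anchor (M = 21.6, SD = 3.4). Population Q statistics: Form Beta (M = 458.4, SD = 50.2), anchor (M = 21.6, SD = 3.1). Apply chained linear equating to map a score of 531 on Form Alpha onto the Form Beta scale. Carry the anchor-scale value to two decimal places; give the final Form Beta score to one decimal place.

499.5

Form Alpha → anchor (Population P): v = (3.4/59.5)(531 − 486.5) + 21.6 = 24.14
anchor → Form Beta (Population Q): y = (50.2/3.1)(24.14 − 21.6) + 458.4 = 499.5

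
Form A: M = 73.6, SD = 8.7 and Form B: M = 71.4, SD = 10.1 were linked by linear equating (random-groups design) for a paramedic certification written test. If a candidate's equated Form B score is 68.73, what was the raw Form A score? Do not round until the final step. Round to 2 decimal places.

71.30

Invert y = (SD_Y/SD_X)(x − M_X) + M_Y:
x = (SD_X/SD_Y)(y − M_Y) + M_X = (8.7/10.1)(68.73 − 71.4) + 73.6
x = 0.861386 × -2.670 + 73.6 = 71.30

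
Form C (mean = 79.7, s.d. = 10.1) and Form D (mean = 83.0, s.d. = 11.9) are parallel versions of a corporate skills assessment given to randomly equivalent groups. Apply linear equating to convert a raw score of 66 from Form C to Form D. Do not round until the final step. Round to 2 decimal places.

66.86

Linear equating: y = (SD_Y/SD_X)(x − M_X) + M_Y
y = (11.9/10.1)(66 − 79.7) + 83.0
y = 1.178218 × -13.7 + 83.0 = -16.1416 + 83.0 = 66.86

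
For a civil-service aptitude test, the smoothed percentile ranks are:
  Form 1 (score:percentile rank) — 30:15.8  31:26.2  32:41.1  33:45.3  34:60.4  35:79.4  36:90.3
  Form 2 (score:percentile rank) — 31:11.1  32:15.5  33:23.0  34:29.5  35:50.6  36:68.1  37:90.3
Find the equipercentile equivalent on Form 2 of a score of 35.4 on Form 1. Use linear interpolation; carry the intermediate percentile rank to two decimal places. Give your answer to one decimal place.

PR of 35.4 on Form 1: 79.4 + (35.4 − 35)/(36 − 35) × (90.3 − 79.4) = 83.76
On Form 2, PR 83.76 falls between score 36 (PR 68.1) and 37 (PR 90.3).
Interpolate: 36 + (83.76 − 68.1)/(90.3 − 68.1) × (37 − 36) = 36.7

36.7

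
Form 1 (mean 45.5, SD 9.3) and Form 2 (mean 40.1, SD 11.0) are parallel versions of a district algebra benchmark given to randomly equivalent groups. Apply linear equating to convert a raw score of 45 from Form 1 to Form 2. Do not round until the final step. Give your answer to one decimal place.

Linear equating: y = (SD_Y/SD_X)(x − M_X) + M_Y
y = (11.0/9.3)(45 − 45.5) + 40.1
y = 1.182796 × -0.5 + 40.1 = -0.5914 + 40.1 = 39.5

39.5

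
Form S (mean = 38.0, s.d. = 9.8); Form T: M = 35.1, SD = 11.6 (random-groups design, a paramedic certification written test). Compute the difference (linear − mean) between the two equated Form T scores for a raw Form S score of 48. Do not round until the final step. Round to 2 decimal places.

1.84

Mean-equated: 48 + (35.1 − 38.0) = 45.10
Linear-equated: (11.6/9.8)(48 − 38.0) + 35.1 = 46.937
Difference = 46.937 − 45.10 = 1.84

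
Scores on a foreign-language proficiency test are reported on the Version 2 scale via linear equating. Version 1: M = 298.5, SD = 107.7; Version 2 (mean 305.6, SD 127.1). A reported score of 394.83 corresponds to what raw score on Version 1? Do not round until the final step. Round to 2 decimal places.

Invert y = (SD_Y/SD_X)(x − M_X) + M_Y:
x = (SD_X/SD_Y)(y − M_Y) + M_X = (107.7/127.1)(394.83 − 305.6) + 298.5
x = 0.847364 × 89.230 + 298.5 = 374.11

374.11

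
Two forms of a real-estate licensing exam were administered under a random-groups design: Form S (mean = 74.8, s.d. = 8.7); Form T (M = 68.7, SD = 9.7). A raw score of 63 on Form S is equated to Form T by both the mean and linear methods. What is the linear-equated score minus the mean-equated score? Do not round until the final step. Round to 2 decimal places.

-1.36

Mean-equated: 63 + (68.7 − 74.8) = 56.90
Linear-equated: (9.7/8.7)(63 − 74.8) + 68.7 = 55.544
Difference = 55.544 − 56.90 = -1.36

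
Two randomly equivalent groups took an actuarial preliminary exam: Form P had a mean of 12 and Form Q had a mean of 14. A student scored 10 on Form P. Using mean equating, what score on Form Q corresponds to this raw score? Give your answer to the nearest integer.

Mean equating: y = x + (M_Y − M_X) = 10 + (14 − 12) = 12

12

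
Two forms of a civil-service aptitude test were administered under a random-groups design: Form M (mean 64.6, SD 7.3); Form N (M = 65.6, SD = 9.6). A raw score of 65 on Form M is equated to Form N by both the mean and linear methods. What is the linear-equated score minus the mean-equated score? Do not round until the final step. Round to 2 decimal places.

Mean-equated: 65 + (65.6 − 64.6) = 66.00
Linear-equated: (9.6/7.3)(65 − 64.6) + 65.6 = 66.126
Difference = 66.126 − 66.00 = 0.13

0.13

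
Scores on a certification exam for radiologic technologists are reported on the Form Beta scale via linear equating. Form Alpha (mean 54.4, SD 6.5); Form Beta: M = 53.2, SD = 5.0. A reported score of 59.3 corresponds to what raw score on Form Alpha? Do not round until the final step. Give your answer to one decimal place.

Invert y = (SD_Y/SD_X)(x − M_X) + M_Y:
x = (SD_X/SD_Y)(y − M_Y) + M_X = (6.5/5.0)(59.3 − 53.2) + 54.4
x = 1.300000 × 6.100 + 54.4 = 62.3

62.3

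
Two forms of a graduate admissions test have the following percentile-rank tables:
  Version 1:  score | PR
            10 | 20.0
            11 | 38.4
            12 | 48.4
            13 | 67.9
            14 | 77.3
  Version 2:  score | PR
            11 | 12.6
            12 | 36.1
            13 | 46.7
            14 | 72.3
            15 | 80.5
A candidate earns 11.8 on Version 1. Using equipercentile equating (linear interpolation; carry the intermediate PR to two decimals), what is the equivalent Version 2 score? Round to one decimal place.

13.0

PR of 11.8 on Version 1: 38.4 + (11.8 − 11)/(12 − 11) × (48.4 − 38.4) = 46.40
On Version 2, PR 46.40 falls between score 12 (PR 36.1) and 13 (PR 46.7).
Interpolate: 12 + (46.40 − 36.1)/(46.7 − 36.1) × (13 − 12) = 13.0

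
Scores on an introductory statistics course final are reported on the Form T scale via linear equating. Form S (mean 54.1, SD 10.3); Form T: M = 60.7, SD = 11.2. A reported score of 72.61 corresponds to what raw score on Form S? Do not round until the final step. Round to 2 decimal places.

65.05

Invert y = (SD_Y/SD_X)(x − M_X) + M_Y:
x = (SD_X/SD_Y)(y − M_Y) + M_X = (10.3/11.2)(72.61 − 60.7) + 54.1
x = 0.919643 × 11.910 + 54.1 = 65.05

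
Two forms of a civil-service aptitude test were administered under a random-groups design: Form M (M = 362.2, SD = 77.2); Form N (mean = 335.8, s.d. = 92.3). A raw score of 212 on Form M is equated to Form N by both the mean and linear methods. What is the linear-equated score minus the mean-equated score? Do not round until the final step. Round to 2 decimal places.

Mean-equated: 212 + (335.8 − 362.2) = 185.60
Linear-equated: (92.3/77.2)(212 − 362.2) + 335.8 = 156.222
Difference = 156.222 − 185.60 = -29.38

-29.38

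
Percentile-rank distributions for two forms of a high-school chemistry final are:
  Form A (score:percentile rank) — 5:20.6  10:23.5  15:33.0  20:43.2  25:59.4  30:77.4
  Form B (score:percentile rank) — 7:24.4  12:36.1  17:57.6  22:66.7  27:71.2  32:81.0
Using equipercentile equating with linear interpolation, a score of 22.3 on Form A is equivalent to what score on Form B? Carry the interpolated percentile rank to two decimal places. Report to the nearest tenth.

PR of 22.3 on Form A: 43.2 + (22.3 − 20)/(25 − 20) × (59.4 − 43.2) = 50.65
On Form B, PR 50.65 falls between score 12 (PR 36.1) and 17 (PR 57.6).
Interpolate: 12 + (50.65 − 36.1)/(57.6 − 36.1) × (17 − 12) = 15.4

15.4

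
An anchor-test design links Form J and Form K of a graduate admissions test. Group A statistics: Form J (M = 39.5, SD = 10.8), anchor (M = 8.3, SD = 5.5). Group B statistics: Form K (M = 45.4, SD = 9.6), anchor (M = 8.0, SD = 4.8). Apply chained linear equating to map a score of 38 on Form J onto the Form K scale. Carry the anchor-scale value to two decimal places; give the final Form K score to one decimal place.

Form J → anchor (Group A): v = (5.5/10.8)(38 − 39.5) + 8.3 = 7.54
anchor → Form K (Group B): y = (9.6/4.8)(7.54 − 8.0) + 45.4 = 44.5

44.5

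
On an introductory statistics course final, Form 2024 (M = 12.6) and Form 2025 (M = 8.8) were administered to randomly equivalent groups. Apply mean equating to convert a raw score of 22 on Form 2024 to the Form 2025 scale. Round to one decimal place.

Mean equating: y = x + (M_Y − M_X) = 22 + (8.8 − 12.6) = 18.2

18.2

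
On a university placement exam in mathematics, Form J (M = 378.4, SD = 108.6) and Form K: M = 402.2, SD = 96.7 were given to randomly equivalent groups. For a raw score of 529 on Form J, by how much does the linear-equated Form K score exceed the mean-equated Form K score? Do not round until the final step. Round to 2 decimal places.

Mean-equated: 529 + (402.2 − 378.4) = 552.80
Linear-equated: (96.7/108.6)(529 − 378.4) + 402.2 = 536.298
Difference = 536.298 − 552.80 = -16.50

-16.50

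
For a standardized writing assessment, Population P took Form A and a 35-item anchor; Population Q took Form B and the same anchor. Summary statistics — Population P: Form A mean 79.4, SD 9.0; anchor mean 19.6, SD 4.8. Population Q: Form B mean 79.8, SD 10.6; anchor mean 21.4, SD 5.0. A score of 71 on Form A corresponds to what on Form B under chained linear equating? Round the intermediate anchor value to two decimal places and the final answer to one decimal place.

66.5

Form A → anchor (Population P): v = (4.8/9.0)(71 − 79.4) + 19.6 = 15.12
anchor → Form B (Population Q): y = (10.6/5.0)(15.12 − 21.4) + 79.8 = 66.5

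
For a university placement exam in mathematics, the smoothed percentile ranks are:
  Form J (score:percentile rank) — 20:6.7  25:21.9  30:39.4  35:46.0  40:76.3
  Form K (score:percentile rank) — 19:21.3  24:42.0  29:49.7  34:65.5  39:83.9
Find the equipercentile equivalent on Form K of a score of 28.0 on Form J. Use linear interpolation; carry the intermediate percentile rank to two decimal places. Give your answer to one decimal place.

PR of 28.0 on Form J: 21.9 + (28.0 − 25)/(30 − 25) × (39.4 − 21.9) = 32.40
On Form K, PR 32.40 falls between score 19 (PR 21.3) and 24 (PR 42.0).
Interpolate: 19 + (32.40 − 21.3)/(42.0 − 21.3) × (24 − 19) = 21.7

21.7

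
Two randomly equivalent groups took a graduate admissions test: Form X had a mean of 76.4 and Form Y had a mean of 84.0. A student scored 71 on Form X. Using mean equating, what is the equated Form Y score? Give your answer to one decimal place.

Mean equating: y = x + (M_Y − M_X) = 71 + (84.0 − 76.4) = 78.6

78.6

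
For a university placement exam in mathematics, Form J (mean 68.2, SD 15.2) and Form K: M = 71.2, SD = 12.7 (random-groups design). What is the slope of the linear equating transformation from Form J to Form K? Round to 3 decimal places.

A = SD_Y / SD_X = 12.7 / 15.2 = 0.836

0.836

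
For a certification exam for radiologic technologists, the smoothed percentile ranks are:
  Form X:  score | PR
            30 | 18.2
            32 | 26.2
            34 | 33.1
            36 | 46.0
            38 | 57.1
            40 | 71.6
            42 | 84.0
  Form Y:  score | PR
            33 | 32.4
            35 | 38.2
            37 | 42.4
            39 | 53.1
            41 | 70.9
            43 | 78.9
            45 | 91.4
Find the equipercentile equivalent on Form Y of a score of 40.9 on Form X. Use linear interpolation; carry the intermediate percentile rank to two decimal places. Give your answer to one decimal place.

PR of 40.9 on Form X: 71.6 + (40.9 − 40)/(42 − 40) × (84.0 − 71.6) = 77.18
On Form Y, PR 77.18 falls between score 41 (PR 70.9) and 43 (PR 78.9).
Interpolate: 41 + (77.18 − 70.9)/(78.9 − 70.9) × (43 − 41) = 42.6

42.6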